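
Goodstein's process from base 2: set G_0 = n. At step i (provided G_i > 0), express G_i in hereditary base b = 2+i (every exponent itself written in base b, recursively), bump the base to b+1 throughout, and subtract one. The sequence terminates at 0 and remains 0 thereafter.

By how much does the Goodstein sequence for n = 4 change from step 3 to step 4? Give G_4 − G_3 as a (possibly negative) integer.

23

G_0 = 4. HB_2(4) = 2^2. Bump = 27. G_1 = 26.
G_1 = 26. HB_3(26) = 2·3^2 + 2·3 + 2. Bump = 42. G_2 = 41.
G_2 = 41. HB_4(41) = 2·4^2 + 2·4 + 1. Bump = 61. G_3 = 60.
G_3 = 60. HB_5(60) = 2·5^2 + 2·5. Bump = 84. G_4 = 83.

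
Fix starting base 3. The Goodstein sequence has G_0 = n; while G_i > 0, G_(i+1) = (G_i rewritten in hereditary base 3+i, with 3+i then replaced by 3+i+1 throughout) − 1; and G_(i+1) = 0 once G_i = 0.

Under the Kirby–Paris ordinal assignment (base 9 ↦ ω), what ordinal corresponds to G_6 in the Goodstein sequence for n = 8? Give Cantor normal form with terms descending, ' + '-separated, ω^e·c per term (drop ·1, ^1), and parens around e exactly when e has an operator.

ω + 2

(0) 8|_3 = 2·3 + 2 ↦ 2·4 + 2|_4 = 10 ⇒ 9
(1) 9|_4 = 2·4 + 1 ↦ 2·5 + 1|_5 = 11 ⇒ 10
(2) 10|_5 = 2·5 ↦ 2·6|_6 = 12 ⇒ 11
(3) 11|_6 = 6 + 5 ↦ 7 + 5|_7 = 12 ⇒ 11
(4) 11|_7 = 7 + 4 ↦ 8 + 4|_8 = 12 ⇒ 11
(5) 11|_8 = 8 + 3 ↦ 9 + 3|_9 = 12 ⇒ 11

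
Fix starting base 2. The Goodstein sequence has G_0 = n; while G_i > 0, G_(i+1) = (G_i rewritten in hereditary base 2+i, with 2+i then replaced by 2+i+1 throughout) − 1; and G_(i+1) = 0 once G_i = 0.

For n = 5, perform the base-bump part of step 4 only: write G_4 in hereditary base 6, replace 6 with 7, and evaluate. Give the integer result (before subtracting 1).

step 0: 5 = 2^2 + 1; sub 3 for 2: 3^3 + 1; = 28; G_1 = 28−1 = 27
step 1: 27 = 3^3; sub 4 for 3: 4^4; = 256; G_2 = 256−1 = 255
step 2: 255 = 3·4^3 + 3·4^2 + 3·4 + 3; sub 5 for 4: 3·5^3 + 3·5^2 + 3·5 + 3; = 468; G_3 = 468−1 = 467
step 3: 467 = 3·5^3 + 3·5^2 + 3·5 + 2; sub 6 for 5: 3·6^3 + 3·6^2 + 3·6 + 2; = 776; G_4 = 776−1 = 775
step 4: 775 = 3·6^3 + 3·6^2 + 3·6 + 1; sub 7 for 6: 3·7^3 + 3·7^2 + 3·7 + 1; = 1198; G_5 = 1198−1 = 1197

1198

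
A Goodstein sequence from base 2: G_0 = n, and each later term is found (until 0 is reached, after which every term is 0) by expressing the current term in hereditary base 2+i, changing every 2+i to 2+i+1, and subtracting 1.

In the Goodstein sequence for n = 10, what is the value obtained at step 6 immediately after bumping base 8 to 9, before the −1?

step 0: 10 = 2^(2 + 1) + 2; sub 3 for 2: 3^(3 + 1) + 3; = 84; G_1 = 84−1 = 83
step 1: 83 = 3^(3 + 1) + 2; sub 4 for 3: 4^(4 + 1) + 2; = 1026; G_2 = 1026−1 = 1025
step 2: 1025 = 4^(4 + 1) + 1; sub 5 for 4: 5^(5 + 1) + 1; = 15626; G_3 = 15626−1 = 15625
step 3: 15625 = 5^(5 + 1); sub 6 for 5: 6^(6 + 1); = 279936; G_4 = 279936−1 = 279935
step 4: 279935 = 5·6^6 + 5·6^5 + 5·6^4 + 5·6^3 + 5·6^2 + 5·6 + 5; sub 7 for 6: 5·7^7 + 5·7^5 + 5·7^4 + 5·7^3 + 5·7^2 + 5·7 + 5; = 4215755; G_5 = 4215755−1 = 4215754
step 5: 4215754 = 5·7^7 + 5·7^5 + 5·7^4 + 5·7^3 + 5·7^2 + 5·7 + 4; sub 8 for 7: 5·8^8 + 5·8^5 + 5·8^4 + 5·8^3 + 5·8^2 + 5·8 + 4; = 84073324; G_6 = 84073324−1 = 84073323
step 6: 84073323 = 5·8^8 + 5·8^5 + 5·8^4 + 5·8^3 + 5·8^2 + 5·8 + 3; sub 9 for 8: 5·9^9 + 5·9^5 + 5·9^4 + 5·9^3 + 5·9^2 + 5·9 + 3; = 1937434593; G_7 = 1937434593−1 = 1937434592

1937434593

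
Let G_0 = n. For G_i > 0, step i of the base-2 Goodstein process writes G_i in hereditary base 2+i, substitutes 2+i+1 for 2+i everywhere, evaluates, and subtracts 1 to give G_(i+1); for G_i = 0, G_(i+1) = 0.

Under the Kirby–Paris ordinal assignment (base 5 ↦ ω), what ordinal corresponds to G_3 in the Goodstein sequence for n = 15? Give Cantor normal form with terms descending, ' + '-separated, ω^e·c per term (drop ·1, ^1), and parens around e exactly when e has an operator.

ω^(ω + 1) + ω^ω + 2

step 0: 15 = 2^(2 + 1) + 2^2 + 2 + 1; sub 3 for 2: 3^(3 + 1) + 3^3 + 3 + 1; = 112; G_1 = 112−1 = 111
step 1: 111 = 3^(3 + 1) + 3^3 + 3; sub 4 for 3: 4^(4 + 1) + 4^4 + 4; = 1284; G_2 = 1284−1 = 1283
step 2: 1283 = 4^(4 + 1) + 4^4 + 3; sub 5 for 4: 5^(5 + 1) + 5^5 + 3; = 18753; G_3 = 18753−1 = 18752
step 3: 18752 = 5^(5 + 1) + 5^5 + 2; sub 6 for 5: 6^(6 + 1) + 6^6 + 2; = 326594; G_4 = 326594−1 = 326593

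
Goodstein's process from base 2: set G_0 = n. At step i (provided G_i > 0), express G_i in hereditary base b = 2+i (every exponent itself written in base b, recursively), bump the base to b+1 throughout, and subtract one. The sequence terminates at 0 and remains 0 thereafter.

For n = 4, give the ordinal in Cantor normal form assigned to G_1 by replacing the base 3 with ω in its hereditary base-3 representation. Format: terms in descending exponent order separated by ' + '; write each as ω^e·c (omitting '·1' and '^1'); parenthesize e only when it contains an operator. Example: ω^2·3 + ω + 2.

step 0: 4 = 2^2; sub 3 for 2: 3^3; = 27; G_1 = 27−1 = 26
step 1: 26 = 2·3^2 + 2·3 + 2; sub 4 for 3: 2·4^2 + 2·4 + 2; = 42; G_2 = 42−1 = 41

ω^2·2 + ω·2 + 2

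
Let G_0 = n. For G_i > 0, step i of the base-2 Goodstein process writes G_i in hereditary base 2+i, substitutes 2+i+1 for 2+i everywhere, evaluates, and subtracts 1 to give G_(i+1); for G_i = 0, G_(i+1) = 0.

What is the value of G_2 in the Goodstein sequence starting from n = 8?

(0) 8|_2 = 2^(2 + 1) ↦ 3^(3 + 1)|_3 = 81 ⇒ 80
(1) 80|_3 = 2·3^3 + 2·3^2 + 2·3 + 2 ↦ 2·4^4 + 2·4^2 + 2·4 + 2|_4 = 554 ⇒ 553
(2) 553|_4 = 2·4^4 + 2·4^2 + 2·4 + 1 ↦ 2·5^5 + 2·5^2 + 2·5 + 1|_5 = 6311 ⇒ 6310

553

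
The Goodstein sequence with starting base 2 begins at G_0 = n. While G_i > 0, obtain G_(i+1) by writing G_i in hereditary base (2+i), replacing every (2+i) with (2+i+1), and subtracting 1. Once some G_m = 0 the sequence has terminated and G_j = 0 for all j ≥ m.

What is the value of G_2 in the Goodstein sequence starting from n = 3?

3

base 2: 3 = 2 + 1; at 3: 3 + 1 = 4; next = 3
base 3: 3 = 3; at 4: 4 = 4; next = 3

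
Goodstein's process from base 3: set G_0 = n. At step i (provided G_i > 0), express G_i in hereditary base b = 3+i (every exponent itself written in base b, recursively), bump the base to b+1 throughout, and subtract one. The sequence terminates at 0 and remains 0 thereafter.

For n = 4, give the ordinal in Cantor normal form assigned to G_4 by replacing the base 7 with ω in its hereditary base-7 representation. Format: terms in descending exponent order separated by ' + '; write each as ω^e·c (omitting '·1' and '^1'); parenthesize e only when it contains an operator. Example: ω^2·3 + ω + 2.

(0) 4|_3 = 3 + 1 ↦ 4 + 1|_4 = 5 ⇒ 4
(1) 4|_4 = 4 ↦ 5|_5 = 5 ⇒ 4
(2) 4|_5 = 4 ↦ 4|_6 = 4 ⇒ 3
(3) 3|_6 = 3 ↦ 3|_7 = 3 ⇒ 2
(4) 2|_7 = 2 ↦ 2|_8 = 2 ⇒ 1

2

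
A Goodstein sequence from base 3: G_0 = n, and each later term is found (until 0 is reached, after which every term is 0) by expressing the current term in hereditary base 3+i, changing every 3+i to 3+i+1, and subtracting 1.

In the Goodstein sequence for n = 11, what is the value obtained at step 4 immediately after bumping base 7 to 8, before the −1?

[0] 11 ≡ 3^2 + 2 (base 3). Lift 4: 18. −1: 17.
[1] 17 ≡ 4^2 + 1 (base 4). Lift 5: 26. −1: 25.
[2] 25 ≡ 5^2 (base 5). Lift 6: 36. −1: 35.
[3] 35 ≡ 5·6 + 5 (base 6). Lift 7: 40. −1: 39.
[4] 39 ≡ 5·7 + 4 (base 7). Lift 8: 44. −1: 43.

44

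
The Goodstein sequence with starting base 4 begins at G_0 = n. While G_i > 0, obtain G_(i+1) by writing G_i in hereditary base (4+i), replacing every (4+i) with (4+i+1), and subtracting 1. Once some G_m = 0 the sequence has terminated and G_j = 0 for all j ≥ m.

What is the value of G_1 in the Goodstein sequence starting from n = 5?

5

step 0: 5 = 4 + 1; sub 5 for 4: 5 + 1; = 6; G_1 = 6−1 = 5
step 1: 5 = 5; sub 6 for 5: 6; = 6; G_2 = 6−1 = 5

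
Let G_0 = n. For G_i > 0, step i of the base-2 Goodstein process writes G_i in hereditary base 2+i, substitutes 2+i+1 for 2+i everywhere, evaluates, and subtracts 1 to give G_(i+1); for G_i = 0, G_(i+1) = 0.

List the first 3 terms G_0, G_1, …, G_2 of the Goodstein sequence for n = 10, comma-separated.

i=0: 10 = 2^(2 + 1) + 2 (b=2); 2→3: 3^(3 + 1) + 3 = 84; 84−1 = 83
i=1: 83 = 3^(3 + 1) + 2 (b=3); 3→4: 4^(4 + 1) + 2 = 1026; 1026−1 = 1025

10, 83, 1025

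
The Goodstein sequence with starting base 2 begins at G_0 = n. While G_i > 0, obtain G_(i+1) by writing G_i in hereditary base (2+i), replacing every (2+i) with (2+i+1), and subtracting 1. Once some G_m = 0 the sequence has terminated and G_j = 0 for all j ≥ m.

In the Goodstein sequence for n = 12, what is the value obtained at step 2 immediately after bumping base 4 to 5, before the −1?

12 —HB2→ 2^(2 + 1) + 2^2 —bump→ 3^(3 + 1) + 3^3 = 108 —(−1)→ 107
107 —HB3→ 3^(3 + 1) + 2·3^2 + 2·3 + 2 —bump→ 4^(4 + 1) + 2·4^2 + 2·4 + 2 = 1066 —(−1)→ 1065

15686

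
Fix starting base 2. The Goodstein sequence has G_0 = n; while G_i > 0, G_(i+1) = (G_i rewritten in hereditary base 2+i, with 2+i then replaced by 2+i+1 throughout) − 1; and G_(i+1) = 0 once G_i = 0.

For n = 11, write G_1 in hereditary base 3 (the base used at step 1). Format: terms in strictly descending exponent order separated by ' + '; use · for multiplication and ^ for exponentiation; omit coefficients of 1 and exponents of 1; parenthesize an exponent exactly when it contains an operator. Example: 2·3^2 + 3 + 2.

3^(3 + 1) + 3

i=0: 11 = 2^(2 + 1) + 2 + 1 (b=2); 2→3: 3^(3 + 1) + 3 + 1 = 85; 85−1 = 84
i=1: 84 = 3^(3 + 1) + 3 (b=3); 3→4: 4^(4 + 1) + 4 = 1028; 1028−1 = 1027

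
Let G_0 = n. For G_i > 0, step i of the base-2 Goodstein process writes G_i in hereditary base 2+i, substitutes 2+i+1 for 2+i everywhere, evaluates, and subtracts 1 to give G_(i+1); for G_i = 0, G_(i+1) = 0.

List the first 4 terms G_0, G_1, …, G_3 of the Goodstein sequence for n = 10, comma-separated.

10, 83, 1025, 15625

i=0: 10 = 2^(2 + 1) + 2 (b=2); 2→3: 3^(3 + 1) + 3 = 84; 84−1 = 83
i=1: 83 = 3^(3 + 1) + 2 (b=3); 3→4: 4^(4 + 1) + 2 = 1026; 1026−1 = 1025
i=2: 1025 = 4^(4 + 1) + 1 (b=4); 4→5: 5^(5 + 1) + 1 = 15626; 15626−1 = 15625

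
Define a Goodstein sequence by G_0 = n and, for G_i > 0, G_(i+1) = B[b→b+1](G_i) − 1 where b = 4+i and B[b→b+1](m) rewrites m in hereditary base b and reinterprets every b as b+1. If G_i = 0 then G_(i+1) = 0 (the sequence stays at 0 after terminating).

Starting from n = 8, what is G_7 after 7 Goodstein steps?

G_0 = 8. HB_4(8) = 2·4. Bump = 10. G_1 = 9.
G_1 = 9. HB_5(9) = 5 + 4. Bump = 10. G_2 = 9.
G_2 = 9. HB_6(9) = 6 + 3. Bump = 10. G_3 = 9.
G_3 = 9. HB_7(9) = 7 + 2. Bump = 10. G_4 = 9.
G_4 = 9. HB_8(9) = 8 + 1. Bump = 10. G_5 = 9.
G_5 = 9. HB_9(9) = 9. Bump = 10. G_6 = 9.
G_6 = 9. HB_10(9) = 9. Bump = 9. G_7 = 8.
G_7 = 8. HB_11(8) = 8. Bump = 8. G_8 = 7.

8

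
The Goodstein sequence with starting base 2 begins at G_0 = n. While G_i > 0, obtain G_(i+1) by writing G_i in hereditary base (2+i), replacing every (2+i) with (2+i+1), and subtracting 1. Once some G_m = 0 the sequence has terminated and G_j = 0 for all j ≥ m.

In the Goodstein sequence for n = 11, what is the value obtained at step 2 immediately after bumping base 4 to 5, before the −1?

15628

G_0 = 11. HB_2(11) = 2^(2 + 1) + 2 + 1. Bump = 85. G_1 = 84.
G_1 = 84. HB_3(84) = 3^(3 + 1) + 3. Bump = 1028. G_2 = 1027.
G_2 = 1027. HB_4(1027) = 4^(4 + 1) + 3. Bump = 15628. G_3 = 15627.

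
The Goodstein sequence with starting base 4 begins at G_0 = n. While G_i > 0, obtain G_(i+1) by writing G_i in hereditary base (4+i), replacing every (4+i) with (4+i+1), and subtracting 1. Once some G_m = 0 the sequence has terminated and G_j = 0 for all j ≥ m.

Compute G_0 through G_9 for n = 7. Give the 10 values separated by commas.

[0] 7 ≡ 4 + 3 (base 4). Lift 5: 8. −1: 7.
[1] 7 ≡ 5 + 2 (base 5). Lift 6: 8. −1: 7.
[2] 7 ≡ 6 + 1 (base 6). Lift 7: 8. −1: 7.
[3] 7 ≡ 7 (base 7). Lift 8: 8. −1: 7.
[4] 7 ≡ 7 (base 8). Lift 9: 7. −1: 6.
[5] 6 ≡ 6 (base 9). Lift 10: 6. −1: 5.
[6] 5 ≡ 5 (base 10). Lift 11: 5. −1: 4.
[7] 4 ≡ 4 (base 11). Lift 12: 4. −1: 3.
[8] 3 ≡ 3 (base 12). Lift 13: 3. −1: 2.

7, 7, 7, 7, 7, 6, 5, 4, 3, 2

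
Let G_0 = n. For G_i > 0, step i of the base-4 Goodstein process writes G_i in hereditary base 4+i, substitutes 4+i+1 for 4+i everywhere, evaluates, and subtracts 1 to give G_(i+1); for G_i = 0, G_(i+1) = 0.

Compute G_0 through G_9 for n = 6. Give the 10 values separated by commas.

6, 6, 6, 6, 5, 4, 3, 2, 1, 0

step 0: 6 = 4 + 2; sub 5 for 4: 5 + 2; = 7; G_1 = 7−1 = 6
step 1: 6 = 5 + 1; sub 6 for 5: 6 + 1; = 7; G_2 = 7−1 = 6
step 2: 6 = 6; sub 7 for 6: 7; = 7; G_3 = 7−1 = 6
step 3: 6 = 6; sub 8 for 7: 6; = 6; G_4 = 6−1 = 5
step 4: 5 = 5; sub 9 for 8: 5; = 5; G_5 = 5−1 = 4
step 5: 4 = 4; sub 10 for 9: 4; = 4; G_6 = 4−1 = 3
step 6: 3 = 3; sub 11 for 10: 3; = 3; G_7 = 3−1 = 2
step 7: 2 = 2; sub 12 for 11: 2; = 2; G_8 = 2−1 = 1
step 8: 1 = 1; sub 13 for 12: 1; = 1; G_9 = 1−1 = 0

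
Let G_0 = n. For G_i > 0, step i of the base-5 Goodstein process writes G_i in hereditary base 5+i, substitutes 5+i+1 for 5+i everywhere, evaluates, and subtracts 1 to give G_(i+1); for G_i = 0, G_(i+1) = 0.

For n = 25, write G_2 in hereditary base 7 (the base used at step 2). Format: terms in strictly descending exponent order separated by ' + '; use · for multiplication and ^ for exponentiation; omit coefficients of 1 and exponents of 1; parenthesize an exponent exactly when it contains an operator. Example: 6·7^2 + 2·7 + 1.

(0) 25|_5 = 5^2 ↦ 6^2|_6 = 36 ⇒ 35
(1) 35|_6 = 5·6 + 5 ↦ 5·7 + 5|_7 = 40 ⇒ 39

5·7 + 4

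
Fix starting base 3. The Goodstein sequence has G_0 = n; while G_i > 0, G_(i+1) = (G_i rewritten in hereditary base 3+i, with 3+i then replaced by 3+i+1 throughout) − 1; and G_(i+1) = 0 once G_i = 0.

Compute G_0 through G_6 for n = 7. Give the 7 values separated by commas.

(0) 7|_3 = 2·3 + 1 ↦ 2·4 + 1|_4 = 9 ⇒ 8
(1) 8|_4 = 2·4 ↦ 2·5|_5 = 10 ⇒ 9
(2) 9|_5 = 5 + 4 ↦ 6 + 4|_6 = 10 ⇒ 9
(3) 9|_6 = 6 + 3 ↦ 7 + 3|_7 = 10 ⇒ 9
(4) 9|_7 = 7 + 2 ↦ 8 + 2|_8 = 10 ⇒ 9
(5) 9|_8 = 8 + 1 ↦ 9 + 1|_9 = 10 ⇒ 9

7, 8, 9, 9, 9, 9, 9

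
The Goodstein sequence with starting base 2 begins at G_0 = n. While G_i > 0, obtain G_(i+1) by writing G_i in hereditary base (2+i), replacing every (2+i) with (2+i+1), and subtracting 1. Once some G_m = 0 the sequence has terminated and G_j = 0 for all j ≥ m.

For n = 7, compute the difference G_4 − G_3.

step 0: 7 = 2^2 + 2 + 1; sub 3 for 2: 3^3 + 3 + 1; = 31; G_1 = 31−1 = 30
step 1: 30 = 3^3 + 3; sub 4 for 3: 4^4 + 4; = 260; G_2 = 260−1 = 259
step 2: 259 = 4^4 + 3; sub 5 for 4: 5^5 + 3; = 3128; G_3 = 3128−1 = 3127
step 3: 3127 = 5^5 + 2; sub 6 for 5: 6^6 + 2; = 46658; G_4 = 46658−1 = 46657

43530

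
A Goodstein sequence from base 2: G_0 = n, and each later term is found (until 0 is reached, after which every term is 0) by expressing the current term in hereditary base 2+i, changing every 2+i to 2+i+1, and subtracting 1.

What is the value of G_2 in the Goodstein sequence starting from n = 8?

553

G_0 = 8. HB_2(8) = 2^(2 + 1). Bump = 81. G_1 = 80.
G_1 = 80. HB_3(80) = 2·3^3 + 2·3^2 + 2·3 + 2. Bump = 554. G_2 = 553.
G_2 = 553. HB_4(553) = 2·4^4 + 2·4^2 + 2·4 + 1. Bump = 6311. G_3 = 6310.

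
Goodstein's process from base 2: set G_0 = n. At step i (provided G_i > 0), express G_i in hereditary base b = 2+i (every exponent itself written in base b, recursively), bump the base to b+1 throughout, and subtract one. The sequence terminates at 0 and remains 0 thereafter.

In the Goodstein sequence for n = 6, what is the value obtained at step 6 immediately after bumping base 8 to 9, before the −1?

(0) 6|_2 = 2^2 + 2 ↦ 3^3 + 3|_3 = 30 ⇒ 29
(1) 29|_3 = 3^3 + 2 ↦ 4^4 + 2|_4 = 258 ⇒ 257
(2) 257|_4 = 4^4 + 1 ↦ 5^5 + 1|_5 = 3126 ⇒ 3125
(3) 3125|_5 = 5^5 ↦ 6^6|_6 = 46656 ⇒ 46655
(4) 46655|_6 = 5·6^5 + 5·6^4 + 5·6^3 + 5·6^2 + 5·6 + 5 ↦ 5·7^5 + 5·7^4 + 5·7^3 + 5·7^2 + 5·7 + 5|_7 = 98040 ⇒ 98039
(5) 98039|_7 = 5·7^5 + 5·7^4 + 5·7^3 + 5·7^2 + 5·7 + 4 ↦ 5·8^5 + 5·8^4 + 5·8^3 + 5·8^2 + 5·8 + 4|_8 = 187244 ⇒ 187243
(6) 187243|_8 = 5·8^5 + 5·8^4 + 5·8^3 + 5·8^2 + 5·8 + 3 ↦ 5·9^5 + 5·9^4 + 5·9^3 + 5·9^2 + 5·9 + 3|_9 = 332148 ⇒ 332147

332148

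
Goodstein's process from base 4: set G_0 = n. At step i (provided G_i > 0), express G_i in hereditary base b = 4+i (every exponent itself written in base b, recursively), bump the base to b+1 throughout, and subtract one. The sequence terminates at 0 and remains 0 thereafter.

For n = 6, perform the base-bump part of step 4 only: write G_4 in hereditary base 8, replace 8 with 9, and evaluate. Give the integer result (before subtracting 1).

5

G_0 = 6. HB_4(6) = 4 + 2. Bump = 7. G_1 = 6.
G_1 = 6. HB_5(6) = 5 + 1. Bump = 7. G_2 = 6.
G_2 = 6. HB_6(6) = 6. Bump = 7. G_3 = 6.
G_3 = 6. HB_7(6) = 6. Bump = 6. G_4 = 5.
G_4 = 5. HB_8(5) = 5. Bump = 5. G_5 = 4.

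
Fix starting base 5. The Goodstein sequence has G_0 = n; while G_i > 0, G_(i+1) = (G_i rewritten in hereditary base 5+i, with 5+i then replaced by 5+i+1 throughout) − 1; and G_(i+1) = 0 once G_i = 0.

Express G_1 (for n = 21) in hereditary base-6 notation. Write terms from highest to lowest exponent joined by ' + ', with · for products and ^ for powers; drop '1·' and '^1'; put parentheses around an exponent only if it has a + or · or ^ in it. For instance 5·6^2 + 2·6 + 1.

step 0: 21 = 4·5 + 1; sub 6 for 5: 4·6 + 1; = 25; G_1 = 25−1 = 24
step 1: 24 = 4·6; sub 7 for 6: 4·7; = 28; G_2 = 28−1 = 27

4·6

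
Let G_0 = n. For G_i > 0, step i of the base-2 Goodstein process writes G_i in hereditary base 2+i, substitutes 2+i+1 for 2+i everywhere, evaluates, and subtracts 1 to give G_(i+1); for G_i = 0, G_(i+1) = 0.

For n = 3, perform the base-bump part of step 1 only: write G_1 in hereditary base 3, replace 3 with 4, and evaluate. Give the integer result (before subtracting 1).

base 2: 3 = 2 + 1; at 3: 3 + 1 = 4; next = 3
base 3: 3 = 3; at 4: 4 = 4; next = 3

4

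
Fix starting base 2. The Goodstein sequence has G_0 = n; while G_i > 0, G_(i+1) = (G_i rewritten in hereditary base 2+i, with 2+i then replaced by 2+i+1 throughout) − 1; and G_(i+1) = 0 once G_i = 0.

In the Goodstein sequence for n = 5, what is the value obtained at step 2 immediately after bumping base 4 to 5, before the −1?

468

[0] 5 ≡ 2^2 + 1 (base 2). Lift 3: 28. −1: 27.
[1] 27 ≡ 3^3 (base 3). Lift 4: 256. −1: 255.
[2] 255 ≡ 3·4^3 + 3·4^2 + 3·4 + 3 (base 4). Lift 5: 468. −1: 467.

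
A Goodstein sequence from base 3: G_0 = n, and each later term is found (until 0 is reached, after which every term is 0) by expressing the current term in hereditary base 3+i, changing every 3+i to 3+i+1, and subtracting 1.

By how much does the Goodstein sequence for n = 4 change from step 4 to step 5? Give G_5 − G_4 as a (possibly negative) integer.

step 0: 4 = 3 + 1; sub 4 for 3: 4 + 1; = 5; G_1 = 5−1 = 4
step 1: 4 = 4; sub 5 for 4: 5; = 5; G_2 = 5−1 = 4
step 2: 4 = 4; sub 6 for 5: 4; = 4; G_3 = 4−1 = 3
step 3: 3 = 3; sub 7 for 6: 3; = 3; G_4 = 3−1 = 2
step 4: 2 = 2; sub 8 for 7: 2; = 2; G_5 = 2−1 = 1

-1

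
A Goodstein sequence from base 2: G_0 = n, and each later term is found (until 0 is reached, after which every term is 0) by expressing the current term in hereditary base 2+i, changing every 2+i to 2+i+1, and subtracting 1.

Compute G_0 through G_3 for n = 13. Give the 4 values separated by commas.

[0] 13 ≡ 2^(2 + 1) + 2^2 + 1 (base 2). Lift 3: 109. −1: 108.
[1] 108 ≡ 3^(3 + 1) + 3^3 (base 3). Lift 4: 1280. −1: 1279.
[2] 1279 ≡ 4^(4 + 1) + 3·4^3 + 3·4^2 + 3·4 + 3 (base 4). Lift 5: 16093. −1: 16092.

13, 108, 1279, 16092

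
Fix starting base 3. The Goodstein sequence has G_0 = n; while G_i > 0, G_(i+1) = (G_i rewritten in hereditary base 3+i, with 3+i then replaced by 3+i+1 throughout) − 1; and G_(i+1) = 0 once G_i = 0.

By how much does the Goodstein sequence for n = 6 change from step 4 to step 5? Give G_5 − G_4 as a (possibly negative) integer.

0

[0] 6 ≡ 2·3 (base 3). Lift 4: 8. −1: 7.
[1] 7 ≡ 4 + 3 (base 4). Lift 5: 8. −1: 7.
[2] 7 ≡ 5 + 2 (base 5). Lift 6: 8. −1: 7.
[3] 7 ≡ 6 + 1 (base 6). Lift 7: 8. −1: 7.
[4] 7 ≡ 7 (base 7). Lift 8: 8. −1: 7.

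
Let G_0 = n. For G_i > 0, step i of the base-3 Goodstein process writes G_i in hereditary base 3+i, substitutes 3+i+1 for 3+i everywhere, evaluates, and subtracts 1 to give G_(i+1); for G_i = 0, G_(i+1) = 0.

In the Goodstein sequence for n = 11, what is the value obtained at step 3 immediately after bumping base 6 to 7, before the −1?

40

G_0=11  [base 3] 3^2 + 2  →[3↦4]→  4^2 + 2 = 18  −1 ⇒ G_1=17
G_1=17  [base 4] 4^2 + 1  →[4↦5]→  5^2 + 1 = 26  −1 ⇒ G_2=25
G_2=25  [base 5] 5^2  →[5↦6]→  6^2 = 36  −1 ⇒ G_3=35
G_3=35  [base 6] 5·6 + 5  →[6↦7]→  5·7 + 5 = 40  −1 ⇒ G_4=39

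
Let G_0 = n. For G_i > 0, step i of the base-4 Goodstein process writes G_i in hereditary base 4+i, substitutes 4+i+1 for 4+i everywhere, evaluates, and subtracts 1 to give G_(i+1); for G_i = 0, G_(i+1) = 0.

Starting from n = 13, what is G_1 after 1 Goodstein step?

15

i=0: 13 = 3·4 + 1 (b=4); 4→5: 3·5 + 1 = 16; 16−1 = 15
i=1: 15 = 3·5 (b=5); 5→6: 3·6 = 18; 18−1 = 17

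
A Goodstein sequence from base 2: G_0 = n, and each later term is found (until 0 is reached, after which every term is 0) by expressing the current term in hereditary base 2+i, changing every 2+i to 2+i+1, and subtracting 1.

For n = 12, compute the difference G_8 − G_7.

96513215637

G_0 = 12. HB_2(12) = 2^(2 + 1) + 2^2. Bump = 108. G_1 = 107.
G_1 = 107. HB_3(107) = 3^(3 + 1) + 2·3^2 + 2·3 + 2. Bump = 1066. G_2 = 1065.
G_2 = 1065. HB_4(1065) = 4^(4 + 1) + 2·4^2 + 2·4 + 1. Bump = 15686. G_3 = 15685.
G_3 = 15685. HB_5(15685) = 5^(5 + 1) + 2·5^2 + 2·5. Bump = 280020. G_4 = 280019.
G_4 = 280019. HB_6(280019) = 6^(6 + 1) + 2·6^2 + 6 + 5. Bump = 5764911. G_5 = 5764910.
G_5 = 5764910. HB_7(5764910) = 7^(7 + 1) + 2·7^2 + 7 + 4. Bump = 134217868. G_6 = 134217867.
G_6 = 134217867. HB_8(134217867) = 8^(8 + 1) + 2·8^2 + 8 + 3. Bump = 3486784575. G_7 = 3486784574.
G_7 = 3486784574. HB_9(3486784574) = 9^(9 + 1) + 2·9^2 + 9 + 2. Bump = 100000000212. G_8 = 100000000211.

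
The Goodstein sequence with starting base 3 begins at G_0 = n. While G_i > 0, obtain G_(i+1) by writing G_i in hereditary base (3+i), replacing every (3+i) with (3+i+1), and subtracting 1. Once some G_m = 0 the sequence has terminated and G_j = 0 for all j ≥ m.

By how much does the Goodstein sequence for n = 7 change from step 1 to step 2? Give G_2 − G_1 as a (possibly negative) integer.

G_0=7  [base 3] 2·3 + 1  →[3↦4]→  2·4 + 1 = 9  −1 ⇒ G_1=8
G_1=8  [base 4] 2·4  →[4↦5]→  2·5 = 10  −1 ⇒ G_2=9

1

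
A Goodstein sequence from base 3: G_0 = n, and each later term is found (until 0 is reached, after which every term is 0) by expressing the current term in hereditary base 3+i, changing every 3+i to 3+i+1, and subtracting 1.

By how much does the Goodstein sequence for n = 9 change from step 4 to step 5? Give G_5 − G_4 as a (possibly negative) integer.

[0] 9 ≡ 3^2 (base 3). Lift 4: 16. −1: 15.
[1] 15 ≡ 3·4 + 3 (base 4). Lift 5: 18. −1: 17.
[2] 17 ≡ 3·5 + 2 (base 5). Lift 6: 20. −1: 19.
[3] 19 ≡ 3·6 + 1 (base 6). Lift 7: 22. −1: 21.
[4] 21 ≡ 3·7 (base 7). Lift 8: 24. −1: 23.

2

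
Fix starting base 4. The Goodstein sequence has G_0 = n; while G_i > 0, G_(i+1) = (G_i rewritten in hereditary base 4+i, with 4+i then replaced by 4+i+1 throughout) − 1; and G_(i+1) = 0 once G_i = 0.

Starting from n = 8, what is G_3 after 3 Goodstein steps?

9

(0) 8|_4 = 2·4 ↦ 2·5|_5 = 10 ⇒ 9
(1) 9|_5 = 5 + 4 ↦ 6 + 4|_6 = 10 ⇒ 9
(2) 9|_6 = 6 + 3 ↦ 7 + 3|_7 = 10 ⇒ 9
(3) 9|_7 = 7 + 2 ↦ 8 + 2|_8 = 10 ⇒ 9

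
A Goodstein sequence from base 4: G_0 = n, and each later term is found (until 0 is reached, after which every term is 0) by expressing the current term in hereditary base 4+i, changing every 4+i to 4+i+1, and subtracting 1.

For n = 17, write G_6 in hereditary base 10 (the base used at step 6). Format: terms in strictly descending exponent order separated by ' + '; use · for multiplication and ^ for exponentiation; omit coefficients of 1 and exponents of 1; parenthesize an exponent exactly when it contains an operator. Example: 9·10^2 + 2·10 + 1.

5·10 + 1

i=0: 17 = 4^2 + 1 (b=4); 4→5: 5^2 + 1 = 26; 26−1 = 25
i=1: 25 = 5^2 (b=5); 5→6: 6^2 = 36; 36−1 = 35
i=2: 35 = 5·6 + 5 (b=6); 6→7: 5·7 + 5 = 40; 40−1 = 39
i=3: 39 = 5·7 + 4 (b=7); 7→8: 5·8 + 4 = 44; 44−1 = 43
i=4: 43 = 5·8 + 3 (b=8); 8→9: 5·9 + 3 = 48; 48−1 = 47
i=5: 47 = 5·9 + 2 (b=9); 9→10: 5·10 + 2 = 52; 52−1 = 51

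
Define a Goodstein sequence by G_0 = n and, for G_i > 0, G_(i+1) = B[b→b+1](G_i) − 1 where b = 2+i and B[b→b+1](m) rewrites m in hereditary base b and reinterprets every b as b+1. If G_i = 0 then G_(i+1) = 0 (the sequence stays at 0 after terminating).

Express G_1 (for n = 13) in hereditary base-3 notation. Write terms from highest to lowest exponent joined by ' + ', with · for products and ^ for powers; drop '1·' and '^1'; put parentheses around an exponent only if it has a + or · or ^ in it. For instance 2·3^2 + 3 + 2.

[0] 13 ≡ 2^(2 + 1) + 2^2 + 1 (base 2). Lift 3: 109. −1: 108.
[1] 108 ≡ 3^(3 + 1) + 3^3 (base 3). Lift 4: 1280. −1: 1279.

3^(3 + 1) + 3^3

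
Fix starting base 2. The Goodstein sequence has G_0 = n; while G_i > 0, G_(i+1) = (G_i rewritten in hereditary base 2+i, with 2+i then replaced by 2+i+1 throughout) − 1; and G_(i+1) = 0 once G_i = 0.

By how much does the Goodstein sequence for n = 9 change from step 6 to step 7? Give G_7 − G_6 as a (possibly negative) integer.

base 2: 9 = 2^(2 + 1) + 1; at 3: 3^(3 + 1) + 1 = 82; next = 81
base 3: 81 = 3^(3 + 1); at 4: 4^(4 + 1) = 1024; next = 1023
base 4: 1023 = 3·4^4 + 3·4^3 + 3·4^2 + 3·4 + 3; at 5: 3·5^5 + 3·5^3 + 3·5^2 + 3·5 + 3 = 9843; next = 9842
base 5: 9842 = 3·5^5 + 3·5^3 + 3·5^2 + 3·5 + 2; at 6: 3·6^6 + 3·6^3 + 3·6^2 + 3·6 + 2 = 140744; next = 140743
base 6: 140743 = 3·6^6 + 3·6^3 + 3·6^2 + 3·6 + 1; at 7: 3·7^7 + 3·7^3 + 3·7^2 + 3·7 + 1 = 2471827; next = 2471826
base 7: 2471826 = 3·7^7 + 3·7^3 + 3·7^2 + 3·7; at 8: 3·8^8 + 3·8^3 + 3·8^2 + 3·8 = 50333400; next = 50333399
base 8: 50333399 = 3·8^8 + 3·8^3 + 3·8^2 + 2·8 + 7; at 9: 3·9^9 + 3·9^3 + 3·9^2 + 2·9 + 7 = 1162263922; next = 1162263921

1111930522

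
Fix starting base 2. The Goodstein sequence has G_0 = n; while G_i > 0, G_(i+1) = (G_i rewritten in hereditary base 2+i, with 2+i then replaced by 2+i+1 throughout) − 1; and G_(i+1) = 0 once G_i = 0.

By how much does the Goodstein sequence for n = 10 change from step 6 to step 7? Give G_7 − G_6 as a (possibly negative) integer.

1853361269

(0) 10|_2 = 2^(2 + 1) + 2 ↦ 3^(3 + 1) + 3|_3 = 84 ⇒ 83
(1) 83|_3 = 3^(3 + 1) + 2 ↦ 4^(4 + 1) + 2|_4 = 1026 ⇒ 1025
(2) 1025|_4 = 4^(4 + 1) + 1 ↦ 5^(5 + 1) + 1|_5 = 15626 ⇒ 15625
(3) 15625|_5 = 5^(5 + 1) ↦ 6^(6 + 1)|_6 = 279936 ⇒ 279935
(4) 279935|_6 = 5·6^6 + 5·6^5 + 5·6^4 + 5·6^3 + 5·6^2 + 5·6 + 5 ↦ 5·7^7 + 5·7^5 + 5·7^4 + 5·7^3 + 5·7^2 + 5·7 + 5|_7 = 4215755 ⇒ 4215754
(5) 4215754|_7 = 5·7^7 + 5·7^5 + 5·7^4 + 5·7^3 + 5·7^2 + 5·7 + 4 ↦ 5·8^8 + 5·8^5 + 5·8^4 + 5·8^3 + 5·8^2 + 5·8 + 4|_8 = 84073324 ⇒ 84073323
(6) 84073323|_8 = 5·8^8 + 5·8^5 + 5·8^4 + 5·8^3 + 5·8^2 + 5·8 + 3 ↦ 5·9^9 + 5·9^5 + 5·9^4 + 5·9^3 + 5·9^2 + 5·9 + 3|_9 = 1937434593 ⇒ 1937434592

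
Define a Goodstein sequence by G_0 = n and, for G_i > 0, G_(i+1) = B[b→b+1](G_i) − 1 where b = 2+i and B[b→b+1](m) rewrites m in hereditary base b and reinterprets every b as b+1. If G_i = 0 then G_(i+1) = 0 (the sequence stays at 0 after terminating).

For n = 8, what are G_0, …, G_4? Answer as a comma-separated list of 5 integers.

[0] 8 ≡ 2^(2 + 1) (base 2). Lift 3: 81. −1: 80.
[1] 80 ≡ 2·3^3 + 2·3^2 + 2·3 + 2 (base 3). Lift 4: 554. −1: 553.
[2] 553 ≡ 2·4^4 + 2·4^2 + 2·4 + 1 (base 4). Lift 5: 6311. −1: 6310.
[3] 6310 ≡ 2·5^5 + 2·5^2 + 2·5 (base 5). Lift 6: 93396. −1: 93395.

8, 80, 553, 6310, 93395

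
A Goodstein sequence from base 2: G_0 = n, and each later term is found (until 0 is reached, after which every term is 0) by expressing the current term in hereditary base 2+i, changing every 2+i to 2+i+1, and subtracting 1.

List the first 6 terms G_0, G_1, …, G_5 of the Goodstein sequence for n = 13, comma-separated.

13, 108, 1279, 16092, 280711, 5765998

G_0 = 13. HB_2(13) = 2^(2 + 1) + 2^2 + 1. Bump = 109. G_1 = 108.
G_1 = 108. HB_3(108) = 3^(3 + 1) + 3^3. Bump = 1280. G_2 = 1279.
G_2 = 1279. HB_4(1279) = 4^(4 + 1) + 3·4^3 + 3·4^2 + 3·4 + 3. Bump = 16093. G_3 = 16092.
G_3 = 16092. HB_5(16092) = 5^(5 + 1) + 3·5^3 + 3·5^2 + 3·5 + 2. Bump = 280712. G_4 = 280711.
G_4 = 280711. HB_6(280711) = 6^(6 + 1) + 3·6^3 + 3·6^2 + 3·6 + 1. Bump = 5765999. G_5 = 5765998.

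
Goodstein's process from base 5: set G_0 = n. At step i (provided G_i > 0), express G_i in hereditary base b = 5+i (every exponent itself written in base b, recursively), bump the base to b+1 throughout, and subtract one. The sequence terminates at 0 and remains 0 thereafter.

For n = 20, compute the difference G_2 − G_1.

2

20 —HB5→ 4·5 —bump→ 4·6 = 24 —(−1)→ 23
23 —HB6→ 3·6 + 5 —bump→ 3·7 + 5 = 26 —(−1)→ 25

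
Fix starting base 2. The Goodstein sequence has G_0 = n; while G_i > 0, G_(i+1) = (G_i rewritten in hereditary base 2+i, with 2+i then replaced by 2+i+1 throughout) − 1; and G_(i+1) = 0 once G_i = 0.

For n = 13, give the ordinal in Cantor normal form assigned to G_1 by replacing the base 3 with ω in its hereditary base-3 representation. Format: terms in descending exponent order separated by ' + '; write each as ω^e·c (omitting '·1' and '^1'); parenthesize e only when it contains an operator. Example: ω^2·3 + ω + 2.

[0] 13 ≡ 2^(2 + 1) + 2^2 + 1 (base 2). Lift 3: 109. −1: 108.
[1] 108 ≡ 3^(3 + 1) + 3^3 (base 3). Lift 4: 1280. −1: 1279.

ω^(ω + 1) + ω^ω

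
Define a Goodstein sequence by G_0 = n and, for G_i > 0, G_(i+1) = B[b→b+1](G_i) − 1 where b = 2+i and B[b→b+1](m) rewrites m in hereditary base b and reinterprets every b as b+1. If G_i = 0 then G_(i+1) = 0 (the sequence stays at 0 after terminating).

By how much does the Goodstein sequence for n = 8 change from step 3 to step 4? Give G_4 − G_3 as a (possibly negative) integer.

87085

8 —HB2→ 2^(2 + 1) —bump→ 3^(3 + 1) = 81 —(−1)→ 80
80 —HB3→ 2·3^3 + 2·3^2 + 2·3 + 2 —bump→ 2·4^4 + 2·4^2 + 2·4 + 2 = 554 —(−1)→ 553
553 —HB4→ 2·4^4 + 2·4^2 + 2·4 + 1 —bump→ 2·5^5 + 2·5^2 + 2·5 + 1 = 6311 —(−1)→ 6310
6310 —HB5→ 2·5^5 + 2·5^2 + 2·5 —bump→ 2·6^6 + 2·6^2 + 2·6 = 93396 —(−1)→ 93395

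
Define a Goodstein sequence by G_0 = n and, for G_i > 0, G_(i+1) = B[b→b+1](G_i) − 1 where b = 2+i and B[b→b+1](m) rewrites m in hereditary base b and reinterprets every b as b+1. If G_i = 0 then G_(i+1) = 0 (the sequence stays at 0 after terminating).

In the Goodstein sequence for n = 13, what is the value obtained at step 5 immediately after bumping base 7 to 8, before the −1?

134219480

G_0 = 13. HB_2(13) = 2^(2 + 1) + 2^2 + 1. Bump = 109. G_1 = 108.
G_1 = 108. HB_3(108) = 3^(3 + 1) + 3^3. Bump = 1280. G_2 = 1279.
G_2 = 1279. HB_4(1279) = 4^(4 + 1) + 3·4^3 + 3·4^2 + 3·4 + 3. Bump = 16093. G_3 = 16092.
G_3 = 16092. HB_5(16092) = 5^(5 + 1) + 3·5^3 + 3·5^2 + 3·5 + 2. Bump = 280712. G_4 = 280711.
G_4 = 280711. HB_6(280711) = 6^(6 + 1) + 3·6^3 + 3·6^2 + 3·6 + 1. Bump = 5765999. G_5 = 5765998.
G_5 = 5765998. HB_7(5765998) = 7^(7 + 1) + 3·7^3 + 3·7^2 + 3·7. Bump = 134219480. G_6 = 134219479.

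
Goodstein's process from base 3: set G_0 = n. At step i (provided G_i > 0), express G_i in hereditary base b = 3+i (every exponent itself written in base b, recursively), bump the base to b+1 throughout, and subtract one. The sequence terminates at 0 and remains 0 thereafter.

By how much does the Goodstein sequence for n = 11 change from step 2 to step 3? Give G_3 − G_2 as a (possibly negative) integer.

10

step 0: 11 = 3^2 + 2; sub 4 for 3: 4^2 + 2; = 18; G_1 = 18−1 = 17
step 1: 17 = 4^2 + 1; sub 5 for 4: 5^2 + 1; = 26; G_2 = 26−1 = 25
step 2: 25 = 5^2; sub 6 for 5: 6^2; = 36; G_3 = 36−1 = 35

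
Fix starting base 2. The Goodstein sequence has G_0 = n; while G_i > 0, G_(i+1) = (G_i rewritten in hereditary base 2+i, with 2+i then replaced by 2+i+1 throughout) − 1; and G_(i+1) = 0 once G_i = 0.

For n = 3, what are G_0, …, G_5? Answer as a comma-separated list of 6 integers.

i=0: 3 = 2 + 1 (b=2); 2→3: 3 + 1 = 4; 4−1 = 3
i=1: 3 = 3 (b=3); 3→4: 4 = 4; 4−1 = 3
i=2: 3 = 3 (b=4); 4→5: 3 = 3; 3−1 = 2
i=3: 2 = 2 (b=5); 5→6: 2 = 2; 2−1 = 1
i=4: 1 = 1 (b=6); 6→7: 1 = 1; 1−1 = 0

3, 3, 3, 2, 1, 0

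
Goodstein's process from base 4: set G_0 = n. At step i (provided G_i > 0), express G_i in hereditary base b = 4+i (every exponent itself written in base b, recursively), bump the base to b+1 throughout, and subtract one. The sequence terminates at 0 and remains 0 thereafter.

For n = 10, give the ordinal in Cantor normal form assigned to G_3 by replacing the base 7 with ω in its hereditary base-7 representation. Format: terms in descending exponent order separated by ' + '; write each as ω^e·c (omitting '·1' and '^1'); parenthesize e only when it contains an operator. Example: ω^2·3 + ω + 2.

[0] 10 ≡ 2·4 + 2 (base 4). Lift 5: 12. −1: 11.
[1] 11 ≡ 2·5 + 1 (base 5). Lift 6: 13. −1: 12.
[2] 12 ≡ 2·6 (base 6). Lift 7: 14. −1: 13.

ω + 6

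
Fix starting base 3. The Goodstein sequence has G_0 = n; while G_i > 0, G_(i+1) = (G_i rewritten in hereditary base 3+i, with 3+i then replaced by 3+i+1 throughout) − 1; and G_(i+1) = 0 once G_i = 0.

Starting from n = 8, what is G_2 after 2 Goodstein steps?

step 0: 8 = 2·3 + 2; sub 4 for 3: 2·4 + 2; = 10; G_1 = 10−1 = 9
step 1: 9 = 2·4 + 1; sub 5 for 4: 2·5 + 1; = 11; G_2 = 11−1 = 10

10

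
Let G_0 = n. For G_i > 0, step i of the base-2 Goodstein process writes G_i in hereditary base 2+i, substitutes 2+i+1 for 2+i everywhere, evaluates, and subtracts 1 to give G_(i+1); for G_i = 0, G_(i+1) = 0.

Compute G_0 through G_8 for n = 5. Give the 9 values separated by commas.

5, 27, 255, 467, 775, 1197, 1751, 2454, 3325

G_0=5  [base 2] 2^2 + 1  →[2↦3]→  3^3 + 1 = 28  −1 ⇒ G_1=27
G_1=27  [base 3] 3^3  →[3↦4]→  4^4 = 256  −1 ⇒ G_2=255
G_2=255  [base 4] 3·4^3 + 3·4^2 + 3·4 + 3  →[4↦5]→  3·5^3 + 3·5^2 + 3·5 + 3 = 468  −1 ⇒ G_3=467
G_3=467  [base 5] 3·5^3 + 3·5^2 + 3·5 + 2  →[5↦6]→  3·6^3 + 3·6^2 + 3·6 + 2 = 776  −1 ⇒ G_4=775
G_4=775  [base 6] 3·6^3 + 3·6^2 + 3·6 + 1  →[6↦7]→  3·7^3 + 3·7^2 + 3·7 + 1 = 1198  −1 ⇒ G_5=1197
G_5=1197  [base 7] 3·7^3 + 3·7^2 + 3·7  →[7↦8]→  3·8^3 + 3·8^2 + 3·8 = 1752  −1 ⇒ G_6=1751
G_6=1751  [base 8] 3·8^3 + 3·8^2 + 2·8 + 7  →[8↦9]→  3·9^3 + 3·9^2 + 2·9 + 7 = 2455  −1 ⇒ G_7=2454
G_7=2454  [base 9] 3·9^3 + 3·9^2 + 2·9 + 6  →[9↦10]→  3·10^3 + 3·10^2 + 2·10 + 6 = 3326  −1 ⇒ G_8=3325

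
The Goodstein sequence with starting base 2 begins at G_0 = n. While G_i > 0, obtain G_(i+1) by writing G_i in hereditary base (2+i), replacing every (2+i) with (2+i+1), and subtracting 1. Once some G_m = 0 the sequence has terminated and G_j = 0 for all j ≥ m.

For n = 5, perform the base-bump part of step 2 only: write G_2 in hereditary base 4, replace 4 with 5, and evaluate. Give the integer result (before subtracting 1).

[0] 5 ≡ 2^2 + 1 (base 2). Lift 3: 28. −1: 27.
[1] 27 ≡ 3^3 (base 3). Lift 4: 256. −1: 255.
[2] 255 ≡ 3·4^3 + 3·4^2 + 3·4 + 3 (base 4). Lift 5: 468. −1: 467.

468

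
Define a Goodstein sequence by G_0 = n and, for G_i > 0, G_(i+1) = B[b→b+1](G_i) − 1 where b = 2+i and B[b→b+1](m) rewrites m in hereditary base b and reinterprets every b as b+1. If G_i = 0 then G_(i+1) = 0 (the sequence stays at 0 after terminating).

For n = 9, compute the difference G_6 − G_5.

step 0: 9 = 2^(2 + 1) + 1; sub 3 for 2: 3^(3 + 1) + 1; = 82; G_1 = 82−1 = 81
step 1: 81 = 3^(3 + 1); sub 4 for 3: 4^(4 + 1); = 1024; G_2 = 1024−1 = 1023
step 2: 1023 = 3·4^4 + 3·4^3 + 3·4^2 + 3·4 + 3; sub 5 for 4: 3·5^5 + 3·5^3 + 3·5^2 + 3·5 + 3; = 9843; G_3 = 9843−1 = 9842
step 3: 9842 = 3·5^5 + 3·5^3 + 3·5^2 + 3·5 + 2; sub 6 for 5: 3·6^6 + 3·6^3 + 3·6^2 + 3·6 + 2; = 140744; G_4 = 140744−1 = 140743
step 4: 140743 = 3·6^6 + 3·6^3 + 3·6^2 + 3·6 + 1; sub 7 for 6: 3·7^7 + 3·7^3 + 3·7^2 + 3·7 + 1; = 2471827; G_5 = 2471827−1 = 2471826
step 5: 2471826 = 3·7^7 + 3·7^3 + 3·7^2 + 3·7; sub 8 for 7: 3·8^8 + 3·8^3 + 3·8^2 + 3·8; = 50333400; G_6 = 50333400−1 = 50333399

47861573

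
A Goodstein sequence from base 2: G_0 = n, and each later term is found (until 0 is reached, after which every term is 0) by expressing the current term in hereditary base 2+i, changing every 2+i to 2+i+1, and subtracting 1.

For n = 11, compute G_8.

70077777775

base 2: 11 = 2^(2 + 1) + 2 + 1; at 3: 3^(3 + 1) + 3 + 1 = 85; next = 84
base 3: 84 = 3^(3 + 1) + 3; at 4: 4^(4 + 1) + 4 = 1028; next = 1027
base 4: 1027 = 4^(4 + 1) + 3; at 5: 5^(5 + 1) + 3 = 15628; next = 15627
base 5: 15627 = 5^(5 + 1) + 2; at 6: 6^(6 + 1) + 2 = 279938; next = 279937
base 6: 279937 = 6^(6 + 1) + 1; at 7: 7^(7 + 1) + 1 = 5764802; next = 5764801
base 7: 5764801 = 7^(7 + 1); at 8: 8^(8 + 1) = 134217728; next = 134217727
base 8: 134217727 = 7·8^8 + 7·8^7 + 7·8^6 + 7·8^5 + 7·8^4 + 7·8^3 + 7·8^2 + 7·8 + 7; at 9: 7·9^9 + 7·9^7 + 7·9^6 + 7·9^5 + 7·9^4 + 7·9^3 + 7·9^2 + 7·9 + 7 = 2749609303; next = 2749609302
base 9: 2749609302 = 7·9^9 + 7·9^7 + 7·9^6 + 7·9^5 + 7·9^4 + 7·9^3 + 7·9^2 + 7·9 + 6; at 10: 7·10^10 + 7·10^7 + 7·10^6 + 7·10^5 + 7·10^4 + 7·10^3 + 7·10^2 + 7·10 + 6 = 70077777776; next = 70077777775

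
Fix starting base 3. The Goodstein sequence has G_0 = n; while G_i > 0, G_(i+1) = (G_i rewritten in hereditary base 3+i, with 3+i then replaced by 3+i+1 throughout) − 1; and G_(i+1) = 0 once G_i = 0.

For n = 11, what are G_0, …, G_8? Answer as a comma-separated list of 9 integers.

11, 17, 25, 35, 39, 43, 47, 51, 55

G_0 = 11. HB_3(11) = 3^2 + 2. Bump = 18. G_1 = 17.
G_1 = 17. HB_4(17) = 4^2 + 1. Bump = 26. G_2 = 25.
G_2 = 25. HB_5(25) = 5^2. Bump = 36. G_3 = 35.
G_3 = 35. HB_6(35) = 5·6 + 5. Bump = 40. G_4 = 39.
G_4 = 39. HB_7(39) = 5·7 + 4. Bump = 44. G_5 = 43.
G_5 = 43. HB_8(43) = 5·8 + 3. Bump = 48. G_6 = 47.
G_6 = 47. HB_9(47) = 5·9 + 2. Bump = 52. G_7 = 51.
G_7 = 51. HB_10(51) = 5·10 + 1. Bump = 56. G_8 = 55.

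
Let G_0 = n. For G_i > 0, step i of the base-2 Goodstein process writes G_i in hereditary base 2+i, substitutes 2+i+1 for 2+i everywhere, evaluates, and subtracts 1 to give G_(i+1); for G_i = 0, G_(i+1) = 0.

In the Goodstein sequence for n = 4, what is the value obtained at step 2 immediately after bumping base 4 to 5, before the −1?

G_0=4  [base 2] 2^2  →[2↦3]→  3^3 = 27  −1 ⇒ G_1=26
G_1=26  [base 3] 2·3^2 + 2·3 + 2  →[3↦4]→  2·4^2 + 2·4 + 2 = 42  −1 ⇒ G_2=41
G_2=41  [base 4] 2·4^2 + 2·4 + 1  →[4↦5]→  2·5^2 + 2·5 + 1 = 61  −1 ⇒ G_3=60

61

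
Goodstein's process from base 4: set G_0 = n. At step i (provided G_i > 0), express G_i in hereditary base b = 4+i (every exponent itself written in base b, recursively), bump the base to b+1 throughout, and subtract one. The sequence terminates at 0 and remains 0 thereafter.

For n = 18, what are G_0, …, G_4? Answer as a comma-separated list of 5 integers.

step 0: 18 = 4^2 + 2; sub 5 for 4: 5^2 + 2; = 27; G_1 = 27−1 = 26
step 1: 26 = 5^2 + 1; sub 6 for 5: 6^2 + 1; = 37; G_2 = 37−1 = 36
step 2: 36 = 6^2; sub 7 for 6: 7^2; = 49; G_3 = 49−1 = 48
step 3: 48 = 6·7 + 6; sub 8 for 7: 6·8 + 6; = 54; G_4 = 54−1 = 53

18, 26, 36, 48, 53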